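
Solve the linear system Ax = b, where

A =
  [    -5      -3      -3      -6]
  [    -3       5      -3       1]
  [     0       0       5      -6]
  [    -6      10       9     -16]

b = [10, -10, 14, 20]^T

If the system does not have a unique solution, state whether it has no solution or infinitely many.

no solution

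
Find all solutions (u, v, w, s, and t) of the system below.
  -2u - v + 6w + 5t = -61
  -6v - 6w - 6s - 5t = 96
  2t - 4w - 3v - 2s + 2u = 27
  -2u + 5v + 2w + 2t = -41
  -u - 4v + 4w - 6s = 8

Row-reduce the augmented matrix:
R1 ← R1 / (-2).
R3 ← R3 − 2·R1.
R4 ← R4 + 2·R1.
R5 ← R5 + 1·R1.
R2 ← R2 / (-6).
R1 ← R1 − 1/2·R2.
R3 ← R3 + 4·R2.
R4 ← R4 − 6·R2.
R5 ← R5 + 7/2·R2.
R3 ← R3 / (6).
R1 ← R1 + 7/2·R3.
R2 ← R2 − 1·R3.
R4 ← R4 + 10·R3.
R5 ← R5 − 9/2·R3.
R4 ← R4 / (-8/3).
R1 ← R1 − 2/3·R4.
R2 ← R2 − 2/3·R4.
R3 ← R3 − 1/3·R4.
R5 ← R5 + 4·R4.
R5 ← R5 / (-127/6).
R1 ← R1 − 65/12·R5.
R2 ← R2 − 17/12·R5.
R3 ← R3 − 23/8·R5.
R4 ← R4 + 83/24·R5.
Reading off the reduced rows gives u = 2, v = -3, w = -5, s = -3, t = -6.

u = 2, v = -3, w = -5, s = -3, t = -6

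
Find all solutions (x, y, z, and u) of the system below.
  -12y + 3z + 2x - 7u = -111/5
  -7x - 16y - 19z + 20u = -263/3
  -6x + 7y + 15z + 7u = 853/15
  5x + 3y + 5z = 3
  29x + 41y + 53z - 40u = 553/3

x = -3, y = 8/3, z = 2, u = -7/5

Row-reduce the augmented matrix:
R1 ← R1 / (2).
R2 ← R2 + 7·R1.
R3 ← R3 + 6·R1.
R4 ← R4 − 5·R1.
R5 ← R5 − 29·R1.
R2 ← R2 / (-58).
R1 ← R1 + 6·R2.
R3 ← R3 + 29·R2.
R4 ← R4 − 33·R2.
R5 ← R5 − 215·R2.
R3 ← R3 / (113/4).
R1 ← R1 − 69/29·R3.
R2 ← R2 − 17/116·R3.
R4 ← R4 + 851/116·R3.
R5 ← R5 + 2553/116·R3.
R4 ← R4 / (38958/3277).
R1 ← R1 + 6701/3277·R4.
R2 ← R2 − 454/3277·R4.
R3 ← R3 + 47/113·R4.
R5 ← R5 − 116874/3277·R4.
R5 reduces to 0 = 0, so the extra equation is consistent.
Reading off the reduced rows gives x = -3, y = 8/3, z = 2, u = -7/5.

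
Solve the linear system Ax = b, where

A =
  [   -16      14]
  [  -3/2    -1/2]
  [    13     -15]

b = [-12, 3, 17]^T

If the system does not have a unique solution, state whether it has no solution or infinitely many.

Row-reduce:
R1 ← R1 / (-16).
R2 ← R2 + 3/2·R1.
R3 ← R3 − 13·R1.
R2 ← R2 / (-29/16).
R1 ← R1 + 7/8·R2.
R3 ← R3 + 29/8·R2.
Row 3 reduces to 0 = -1, a contradiction. The system is inconsistent.

no solution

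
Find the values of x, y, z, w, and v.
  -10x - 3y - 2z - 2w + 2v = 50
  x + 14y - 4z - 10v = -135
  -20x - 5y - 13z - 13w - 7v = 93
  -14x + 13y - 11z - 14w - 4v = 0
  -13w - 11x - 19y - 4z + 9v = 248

x = -1, y = -6, z = 0, w = -6, v = 5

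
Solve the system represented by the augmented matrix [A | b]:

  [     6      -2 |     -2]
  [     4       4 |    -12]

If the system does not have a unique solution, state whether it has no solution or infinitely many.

x_1 = -1, x_2 = -2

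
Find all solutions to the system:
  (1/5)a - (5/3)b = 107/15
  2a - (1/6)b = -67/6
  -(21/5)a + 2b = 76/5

a = -6, b = -5

Row-reduce the augmented matrix:
R1 ← R1 / (1/5).
R2 ← R2 − 2·R1.
R3 ← R3 + 21/5·R1.
R2 ← R2 / (33/2).
R1 ← R1 + 25/3·R2.
R3 ← R3 + 33·R2.
R3 reduces to 0 = 0, so the extra equation is consistent.
Reading off the reduced rows gives a = -6, b = -5.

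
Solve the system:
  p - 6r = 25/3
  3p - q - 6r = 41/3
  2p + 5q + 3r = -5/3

Row-reduce the augmented matrix:
R2 ← R2 − 3·R1.
R3 ← R3 − 2·R1.
R2 ← R2 / (-1).
R3 ← R3 − 5·R2.
R3 ← R3 / (75).
R1 ← R1 + 6·R3.
R2 ← R2 + 12·R3.
Reading off the reduced rows gives p = 7/3, q = -2/3, r = -1.

p = 7/3, q = -2/3, r = -1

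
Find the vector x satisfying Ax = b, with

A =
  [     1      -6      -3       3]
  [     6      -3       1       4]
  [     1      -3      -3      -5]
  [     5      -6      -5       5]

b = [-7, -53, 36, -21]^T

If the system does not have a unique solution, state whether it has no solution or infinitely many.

x_1 = -4, x_2 = 1, x_3 = -6, x_4 = -5

Row-reduce the augmented matrix:
R2 ← R2 − 6·R1.
R3 ← R3 − 1·R1.
R4 ← R4 − 5·R1.
R2 ← R2 / (33).
R1 ← R1 + 6·R2.
R3 ← R3 − 3·R2.
R4 ← R4 − 24·R2.
R3 ← R3 / (-19/11).
R1 ← R1 − 5/11·R3.
R2 ← R2 − 19/33·R3.
R4 ← R4 + 42/11·R3.
R4 ← R4 / (286/19).
R1 ← R1 + 25/19·R4.
R2 ← R2 + 8/3·R4.
R3 ← R3 − 74/19·R4.
Reading off the reduced rows gives x_1 = -4, x_2 = 1, x_3 = -6, x_4 = -5.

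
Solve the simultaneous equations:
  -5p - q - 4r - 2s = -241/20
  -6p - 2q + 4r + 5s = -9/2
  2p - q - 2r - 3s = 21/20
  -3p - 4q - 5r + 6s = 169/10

Row-reduce the augmented matrix:
R1 ← R1 / (-5).
R2 ← R2 + 6·R1.
R3 ← R3 − 2·R1.
R4 ← R4 + 3·R1.
R2 ← R2 / (-4/5).
R1 ← R1 − 1/5·R2.
R3 ← R3 + 7/5·R2.
R4 ← R4 + 17/5·R2.
R3 ← R3 / (-19).
R1 ← R1 − 3·R3.
R2 ← R2 + 11·R3.
R4 ← R4 + 40·R3.
R4 ← R4 / (837/76).
R1 ← R1 + 15/38·R4.
R2 ← R2 − 17/38·R4.
R3 ← R3 − 67/76·R4.
Reading off the reduced rows gives p = 5/2, q = -5/4, r = -1, s = 12/5.

p = 5/2, q = -5/4, r = -1, s = 12/5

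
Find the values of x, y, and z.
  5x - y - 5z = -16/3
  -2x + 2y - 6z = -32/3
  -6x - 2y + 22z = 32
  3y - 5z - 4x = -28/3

Row-reduce the augmented matrix:
R1 ← R1 / (5).
R2 ← R2 + 2·R1.
R3 ← R3 + 6·R1.
R4 ← R4 + 4·R1.
R2 ← R2 / (8/5).
R1 ← R1 + 1/5·R2.
R3 ← R3 + 16/5·R2.
R4 ← R4 − 11/5·R2.
Swap R3 and R4.
R3 ← R3 / (2).
R1 ← R1 + 2·R3.
R2 ← R2 + 5·R3.
R4 reduces to 0 = 0, so the extra equation is consistent.
Reading off the reduced rows gives x = 4/3, y = 2, z = 2.

x = 4/3, y = 2, z = 2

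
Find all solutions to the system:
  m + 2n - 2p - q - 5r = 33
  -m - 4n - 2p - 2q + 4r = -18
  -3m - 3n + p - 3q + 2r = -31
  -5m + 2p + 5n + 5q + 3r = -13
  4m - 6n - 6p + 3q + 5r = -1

m = 4, n = 6, p = -5, q = -2, r = -1

Row-reduce the augmented matrix:
R2 ← R2 + 1·R1.
R3 ← R3 + 3·R1.
R4 ← R4 + 5·R1.
R5 ← R5 − 4·R1.
R2 ← R2 / (-2).
R1 ← R1 − 2·R2.
R3 ← R3 − 3·R2.
R4 ← R4 − 15·R2.
R5 ← R5 + 14·R2.
R3 ← R3 / (-11).
R1 ← R1 + 6·R3.
R2 ← R2 − 2·R3.
R4 ← R4 + 38·R3.
R5 ← R5 − 30·R3.
R4 ← R4 / (303/22).
R1 ← R1 − 19/11·R4.
R2 ← R2 + 9/22·R4.
R3 ← R3 − 21/22·R4.
R5 ← R5 + 7/11·R4.
R5 ← R5 / (-666/101).
R1 ← R1 + 68/101·R5.
R2 ← R2 + 154/101·R5.
R3 ← R3 + 11/101·R5.
R4 ← R4 − 151/101·R5.
Reading off the reduced rows gives m = 4, n = 6, p = -5, q = -2, r = -1.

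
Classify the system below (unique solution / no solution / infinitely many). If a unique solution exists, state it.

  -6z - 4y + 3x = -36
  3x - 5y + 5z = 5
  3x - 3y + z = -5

x = 0, y = 3, z = 4

Row-reduce the augmented matrix:
R1 ← R1 / (3).
R2 ← R2 − 3·R1.
R3 ← R3 − 3·R1.
R2 ← R2 / (-1).
R1 ← R1 + 4/3·R2.
R3 ← R3 − 1·R2.
R3 ← R3 / (18).
R1 ← R1 + 50/3·R3.
R2 ← R2 + 11·R3.
Reading off the reduced rows gives x = 0, y = 3, z = 4.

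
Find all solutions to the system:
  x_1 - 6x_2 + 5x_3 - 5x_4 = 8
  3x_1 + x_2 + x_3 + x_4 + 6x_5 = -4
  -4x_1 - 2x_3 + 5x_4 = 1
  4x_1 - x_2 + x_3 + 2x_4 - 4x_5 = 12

Row-reduce:
R2 ← R2 − 3·R1.
R3 ← R3 + 4·R1.
R4 ← R4 − 4·R1.
R2 ← R2 / (19).
R1 ← R1 + 6·R2.
R3 ← R3 + 24·R2.
R4 ← R4 − 23·R2.
R3 ← R3 / (6/19).
R1 ← R1 − 11/19·R3.
R2 ← R2 + 14/19·R3.
R4 ← R4 + 39/19·R3.
R4 ← R4 / (73/2).
R1 ← R1 + 19/2·R4.
R2 ← R2 − 13·R4.
R3 ← R3 − 33/2·R4.
Rank is 4 with 5 unknowns, leaving x_5 free.

infinitely many solutions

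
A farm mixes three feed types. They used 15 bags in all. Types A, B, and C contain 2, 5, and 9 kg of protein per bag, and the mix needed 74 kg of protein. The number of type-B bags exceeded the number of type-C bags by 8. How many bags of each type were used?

type-A bags: 3, type-B bags: 10, type-C bags: 2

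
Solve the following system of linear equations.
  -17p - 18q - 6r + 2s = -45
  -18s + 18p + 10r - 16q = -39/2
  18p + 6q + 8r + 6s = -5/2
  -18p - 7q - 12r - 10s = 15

Row-reduce the augmented matrix:
R1 ← R1 / (-17).
R2 ← R2 − 18·R1.
R3 ← R3 − 18·R1.
R4 ← R4 + 18·R1.
R2 ← R2 / (-596/17).
R1 ← R1 − 18/17·R2.
R3 ← R3 + 222/17·R2.
R4 ← R4 − 205/17·R2.
R3 ← R3 / (43/149).
R1 ← R1 − 69/149·R3.
R2 ← R2 + 31/298·R3.
R4 ← R4 + 1309/298·R3.
R4 ← R4 / (8429/43).
R1 ← R1 + 994/43·R4.
R2 ← R2 − 237/43·R4.
R3 ← R3 − 2091/43·R4.
Reading off the reduced rows gives p = 1/2, q = 5/2, r = -2, s = -7/4.

p = 1/2, q = 5/2, r = -2, s = -7/4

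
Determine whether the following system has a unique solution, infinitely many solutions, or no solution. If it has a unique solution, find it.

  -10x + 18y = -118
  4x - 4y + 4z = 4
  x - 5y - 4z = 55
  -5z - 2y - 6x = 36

Row-reduce the augmented matrix:
R1 ← R1 / (-10).
R2 ← R2 − 4·R1.
R3 ← R3 − 1·R1.
R4 ← R4 + 6·R1.
R2 ← R2 / (16/5).
R1 ← R1 + 9/5·R2.
R3 ← R3 + 16/5·R2.
R4 ← R4 + 64/5·R2.
Swap R3 and R4.
R3 ← R3 / (11).
R1 ← R1 − 9/4·R3.
R2 ← R2 − 5/4·R3.
R4 reduces to 0 = 0, so the extra equation is consistent.
Reading off the reduced rows gives x = 1, y = -6, z = -6.

x = 1, y = -6, z = -6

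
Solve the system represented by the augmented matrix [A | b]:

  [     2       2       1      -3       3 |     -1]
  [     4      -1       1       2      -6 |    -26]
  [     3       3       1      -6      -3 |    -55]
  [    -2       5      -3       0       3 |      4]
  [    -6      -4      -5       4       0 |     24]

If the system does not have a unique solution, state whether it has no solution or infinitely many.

Row-reduce the augmented matrix:
R1 ← R1 / (2).
R2 ← R2 − 4·R1.
R3 ← R3 − 3·R1.
R4 ← R4 + 2·R1.
R5 ← R5 + 6·R1.
R2 ← R2 / (-5).
R1 ← R1 − 1·R2.
R4 ← R4 − 7·R2.
R5 ← R5 − 2·R2.
R3 ← R3 / (-1/2).
R1 ← R1 − 3/10·R3.
R2 ← R2 − 1/5·R3.
R4 ← R4 + 17/5·R3.
R5 ← R5 + 12/5·R3.
R4 ← R4 / (92/5).
R1 ← R1 + 4/5·R4.
R2 ← R2 + 11/5·R4.
R3 ← R3 − 3·R4.
R5 ← R5 − 27/5·R4.
R5 ← R5 / (2613/92).
R1 ← R1 + 84/23·R5.
R2 ← R2 − 387/92·R5.
R3 ← R3 − 777/92·R5.
R4 ← R4 − 201/92·R5.
Reading off the reduced rows gives x_1 = -1, x_2 = -2, x_3 = 2, x_4 = 5, x_5 = 6.

x_1 = -1, x_2 = -2, x_3 = 2, x_4 = 5, x_5 = 6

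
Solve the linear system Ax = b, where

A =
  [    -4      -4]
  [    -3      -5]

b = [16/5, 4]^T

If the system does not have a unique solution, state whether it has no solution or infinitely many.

x_1 = 0, x_2 = -4/5

Row-reduce the augmented matrix:
R1 ← R1 / (-4).
R2 ← R2 + 3·R1.
R2 ← R2 / (-2).
R1 ← R1 − 1·R2.
Reading off the reduced rows gives x_1 = 0, x_2 = -4/5.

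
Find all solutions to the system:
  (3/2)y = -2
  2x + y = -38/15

x = -3/5, y = -4/3

From equation 2: y = -38/15 − 2·x.
Substitute into equation 1 and solve: x = -3/5.
Then y = -4/3.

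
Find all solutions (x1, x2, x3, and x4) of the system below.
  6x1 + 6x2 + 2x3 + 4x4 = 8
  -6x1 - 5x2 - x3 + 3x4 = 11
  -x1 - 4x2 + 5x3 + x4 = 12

infinitely many solutions

Row-reduce:
R1 ← R1 / (6).
R2 ← R2 + 6·R1.
R3 ← R3 + 1·R1.
R1 ← R1 − 1·R2.
R3 ← R3 + 3·R2.
R3 ← R3 / (25/3).
R1 ← R1 + 2/3·R3.
R2 ← R2 − 1·R3.
Rank is 3 with 4 unknowns, leaving x4 free.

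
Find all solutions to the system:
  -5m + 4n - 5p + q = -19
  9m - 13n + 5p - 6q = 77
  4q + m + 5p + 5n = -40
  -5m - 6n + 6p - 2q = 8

no solution

Row-reduce:
R1 ← R1 / (-5).
R2 ← R2 − 9·R1.
R3 ← R3 − 1·R1.
R4 ← R4 + 5·R1.
R2 ← R2 / (-29/5).
R1 ← R1 + 4/5·R2.
R3 ← R3 − 29/5·R2.
R4 ← R4 + 10·R2.
Swap R3 and R4.
R3 ← R3 / (519/29).
R1 ← R1 − 45/29·R3.
R2 ← R2 − 20/29·R3.
Row 4 reduces to 0 = -1, a contradiction. The system is inconsistent.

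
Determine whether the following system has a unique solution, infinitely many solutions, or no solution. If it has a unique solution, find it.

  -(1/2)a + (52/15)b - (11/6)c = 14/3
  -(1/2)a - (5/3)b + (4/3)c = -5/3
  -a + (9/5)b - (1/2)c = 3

Row-reduce:
R1 ← R1 / (-1/2).
R2 ← R2 + 1/2·R1.
R3 ← R3 + 1·R1.
R2 ← R2 / (-77/15).
R1 ← R1 + 104/15·R2.
R3 ← R3 + 77/15·R2.
Rank is 2 with 3 unknowns, leaving c free.

infinitely many solutions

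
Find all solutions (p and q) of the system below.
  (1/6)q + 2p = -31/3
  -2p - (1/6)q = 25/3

no solution

Row-reduce:
R1 ← R1 / (2).
R2 ← R2 + 2·R1.
Row 2 reduces to 0 = -2, a contradiction. The system is inconsistent.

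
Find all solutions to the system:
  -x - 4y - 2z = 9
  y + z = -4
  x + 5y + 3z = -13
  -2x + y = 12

x = -5, y = 2, z = -6

Row-reduce the augmented matrix:
R1 ← R1 / (-1).
R3 ← R3 − 1·R1.
R4 ← R4 + 2·R1.
R1 ← R1 − 4·R2.
R3 ← R3 − 1·R2.
R4 ← R4 − 9·R2.
Swap R3 and R4.
R3 ← R3 / (-5).
R1 ← R1 + 2·R3.
R2 ← R2 − 1·R3.
R4 reduces to 0 = 0, so the extra equation is consistent.
Reading off the reduced rows gives x = -5, y = 2, z = -6.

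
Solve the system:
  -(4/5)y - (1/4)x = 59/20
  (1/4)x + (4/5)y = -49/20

Row-reduce:
R1 ← R1 / (-1/4).
R2 ← R2 − 1/4·R1.
Row 2 reduces to 0 = 1/2, a contradiction. The system is inconsistent.

no solution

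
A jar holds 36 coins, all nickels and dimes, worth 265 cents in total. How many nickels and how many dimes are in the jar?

Let n = nickels, d = dimes.
  n + d = 36
  5n + 10d = 265
Row-reduce the augmented matrix:
R2 ← R2 − 5·R1.
R2 ← R2 / (5).
R1 ← R1 − 1·R2.
Reading off the reduced rows gives n = 19, d = 17.

nickels: 19, dimes: 17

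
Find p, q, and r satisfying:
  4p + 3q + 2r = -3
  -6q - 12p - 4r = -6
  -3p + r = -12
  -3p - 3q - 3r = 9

Row-reduce the augmented matrix:
R1 ← R1 / (4).
R2 ← R2 + 12·R1.
R3 ← R3 + 3·R1.
R4 ← R4 + 3·R1.
R2 ← R2 / (3).
R1 ← R1 − 3/4·R2.
R3 ← R3 − 9/4·R2.
R4 ← R4 + 3/4·R2.
R2 ← R2 − 2/3·R3.
R4 ← R4 + 1·R3.
R4 reduces to 0 = 0, so the extra equation is consistent.
Reading off the reduced rows gives p = 3, q = -3, r = -3.

p = 3, q = -3, r = -3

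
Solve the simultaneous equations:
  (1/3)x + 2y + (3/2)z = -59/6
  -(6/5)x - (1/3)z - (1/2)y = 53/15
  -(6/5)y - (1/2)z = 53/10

Row-reduce the augmented matrix:
R1 ← R1 / (1/3).
R2 ← R2 + 6/5·R1.
R2 ← R2 / (67/10).
R1 ← R1 − 6·R2.
R3 ← R3 + 6/5·R2.
R3 ← R3 / (273/670).
R1 ← R1 + 5/134·R3.
R2 ← R2 − 152/201·R3.
Reading off the reduced rows gives x = -1, y = -4, z = -1.

x = -1, y = -4, z = -1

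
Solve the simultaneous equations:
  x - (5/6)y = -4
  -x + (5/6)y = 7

Row-reduce:
R2 ← R2 + 1·R1.
Row 2 reduces to 0 = 3, a contradiction. The system is inconsistent.

no solution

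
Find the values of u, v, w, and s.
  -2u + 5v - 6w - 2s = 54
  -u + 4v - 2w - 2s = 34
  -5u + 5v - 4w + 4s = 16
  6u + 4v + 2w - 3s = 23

u = 0, v = 4, w = -4, s = -5

Row-reduce the augmented matrix:
R1 ← R1 / (-2).
R2 ← R2 + 1·R1.
R3 ← R3 + 5·R1.
R4 ← R4 − 6·R1.
R2 ← R2 / (3/2).
R1 ← R1 + 5/2·R2.
R3 ← R3 + 15/2·R2.
R4 ← R4 − 19·R2.
R3 ← R3 / (16).
R1 ← R1 − 14/3·R3.
R2 ← R2 − 2/3·R3.
R4 ← R4 + 86/3·R3.
R4 ← R4 / (65/6).
R1 ← R1 + 11/6·R4.
R2 ← R2 + 5/6·R4.
R3 ← R3 − 1/4·R4.
Reading off the reduced rows gives u = 0, v = 4, w = -4, s = -5.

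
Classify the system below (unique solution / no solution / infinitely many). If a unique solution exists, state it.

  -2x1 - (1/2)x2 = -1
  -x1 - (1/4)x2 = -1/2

infinitely many solutions

Row-reduce:
R1 ← R1 / (-2).
R2 ← R2 + 1·R1.
Rank is 1 with 2 unknowns, leaving x2 free.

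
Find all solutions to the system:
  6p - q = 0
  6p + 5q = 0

Row-reduce the augmented matrix:
R1 ← R1 / (6).
R2 ← R2 − 6·R1.
R2 ← R2 / (6).
R1 ← R1 + 1/6·R2.
Reading off the reduced rows gives p = 0, q = 0.

p = 0, q = 0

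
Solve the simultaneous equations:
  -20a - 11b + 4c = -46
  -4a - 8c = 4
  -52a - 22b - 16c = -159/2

Row-reduce:
R1 ← R1 / (-20).
R2 ← R2 + 4·R1.
R3 ← R3 + 52·R1.
R2 ← R2 / (11/5).
R1 ← R1 − 11/20·R2.
R3 ← R3 − 33/5·R2.
Row 3 reduces to 0 = 1/2, a contradiction. The system is inconsistent.

no solution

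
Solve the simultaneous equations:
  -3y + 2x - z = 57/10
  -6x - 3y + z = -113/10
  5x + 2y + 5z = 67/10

Row-reduce the augmented matrix:
R1 ← R1 / (2).
R2 ← R2 + 6·R1.
R3 ← R3 − 5·R1.
R2 ← R2 / (-12).
R1 ← R1 + 3/2·R2.
R3 ← R3 − 19/2·R2.
R3 ← R3 / (71/12).
R1 ← R1 + 1/4·R3.
R2 ← R2 − 1/6·R3.
Reading off the reduced rows gives x = 2, y = -2/5, z = -1/2.

x = 2, y = -2/5, z = -1/2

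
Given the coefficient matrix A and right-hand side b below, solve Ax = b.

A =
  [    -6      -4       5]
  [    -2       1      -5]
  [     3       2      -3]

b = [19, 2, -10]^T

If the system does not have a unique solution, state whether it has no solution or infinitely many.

x_1 = -3, x_2 = 1, x_3 = 1

Row-reduce the augmented matrix:
R1 ← R1 / (-6).
R2 ← R2 + 2·R1.
R3 ← R3 − 3·R1.
R2 ← R2 / (7/3).
R1 ← R1 − 2/3·R2.
R3 ← R3 / (-1/2).
R1 ← R1 − 15/14·R3.
R2 ← R2 + 20/7·R3.
Reading off the reduced rows gives x_1 = -3, x_2 = 1, x_3 = 1.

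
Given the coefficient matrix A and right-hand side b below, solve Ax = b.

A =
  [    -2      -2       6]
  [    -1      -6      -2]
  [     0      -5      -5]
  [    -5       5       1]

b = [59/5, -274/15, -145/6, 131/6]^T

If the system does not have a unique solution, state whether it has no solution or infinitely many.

x_1 = -7/5, x_2 = 5/2, x_3 = 7/3

Row-reduce the augmented matrix:
R1 ← R1 / (-2).
R2 ← R2 + 1·R1.
R4 ← R4 + 5·R1.
R2 ← R2 / (-5).
R1 ← R1 − 1·R2.
R3 ← R3 + 5·R2.
R4 ← R4 − 10·R2.
Swap R3 and R4.
R3 ← R3 / (-24).
R1 ← R1 + 4·R3.
R2 ← R2 − 1·R3.
R4 reduces to 0 = 0, so the extra equation is consistent.
Reading off the reduced rows gives x_1 = -7/5, x_2 = 5/2, x_3 = 7/3.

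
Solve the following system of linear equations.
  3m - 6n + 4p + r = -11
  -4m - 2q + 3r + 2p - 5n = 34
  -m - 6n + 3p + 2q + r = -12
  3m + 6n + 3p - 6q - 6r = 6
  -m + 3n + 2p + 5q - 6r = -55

m = -3, n = 2, p = 1, q = -6, r = 6

Row-reduce the augmented matrix:
R1 ← R1 / (3).
R2 ← R2 + 4·R1.
R3 ← R3 + 1·R1.
R4 ← R4 − 3·R1.
R5 ← R5 + 1·R1.
R2 ← R2 / (-13).
R1 ← R1 + 2·R2.
R3 ← R3 + 8·R2.
R4 ← R4 − 12·R2.
R5 ← R5 − 1·R2.
R3 ← R3 / (-7/39).
R1 ← R1 − 8/39·R3.
R2 ← R2 + 22/39·R3.
R4 ← R4 − 75/13·R3.
R5 ← R5 − 152/39·R3.
R4 ← R4 / (96).
R1 ← R1 − 4·R4.
R2 ← R2 + 10·R4.
R3 ← R3 + 18·R4.
R5 ← R5 − 75·R4.
R5 ← R5 / (345/224).
R1 ← R1 − 3/56·R5.
R2 ← R2 + 103/112·R5.
R3 ← R3 + 131/112·R5.
R4 ← R4 + 107/224·R5.
Reading off the reduced rows gives m = -3, n = 2, p = 1, q = -6, r = 6.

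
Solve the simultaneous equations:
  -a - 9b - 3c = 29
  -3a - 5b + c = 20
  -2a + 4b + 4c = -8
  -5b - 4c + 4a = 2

no solution

Row-reduce:
R1 ← R1 / (-1).
R2 ← R2 + 3·R1.
R3 ← R3 + 2·R1.
R4 ← R4 − 4·R1.
R2 ← R2 / (22).
R1 ← R1 − 9·R2.
R3 ← R3 − 22·R2.
R4 ← R4 + 41·R2.
Swap R3 and R4.
R3 ← R3 / (29/11).
R1 ← R1 + 12/11·R3.
R2 ← R2 − 5/11·R3.
Row 4 reduces to 0 = 1, a contradiction. The system is inconsistent.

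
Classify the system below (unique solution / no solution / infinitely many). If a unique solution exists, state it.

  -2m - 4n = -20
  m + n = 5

m = 0, n = 5

From equation 2: m = 5 − n.
Substitute into equation 1 and solve: n = 5.
Then m = 0.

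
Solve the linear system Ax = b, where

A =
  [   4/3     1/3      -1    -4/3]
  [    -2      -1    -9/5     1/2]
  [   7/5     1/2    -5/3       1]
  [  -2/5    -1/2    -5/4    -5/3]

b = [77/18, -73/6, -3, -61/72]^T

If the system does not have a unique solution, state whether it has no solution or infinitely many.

x_1 = 5/3, x_2 = 3, x_3 = 5/2, x_4 = -8/3

Row-reduce the augmented matrix:
R1 ← R1 / (4/3).
R2 ← R2 + 2·R1.
R3 ← R3 − 7/5·R1.
R4 ← R4 + 2/5·R1.
R2 ← R2 / (-1/2).
R1 ← R1 − 1/4·R2.
R3 ← R3 − 3/20·R2.
R4 ← R4 + 2/5·R2.
R3 ← R3 / (-241/150).
R1 ← R1 + 12/5·R3.
R2 ← R2 − 33/5·R3.
R4 ← R4 − 109/100·R3.
R4 ← R4 / (2639/5784).
R1 ← R1 + 4495/964·R4.
R2 ← R2 − 5307/482·R4.
R3 ← R3 + 585/482·R4.
Reading off the reduced rows gives x_1 = 5/3, x_2 = 3, x_3 = 5/2, x_4 = -8/3.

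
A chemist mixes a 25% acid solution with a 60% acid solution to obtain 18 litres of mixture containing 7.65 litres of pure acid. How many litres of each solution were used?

Let a = litres of solution A, b = litres of solution B.
  a + b = 18
  (1/4)a + (3/5)b = 153/20
From equation 1: a = 18 − b.
Substitute into equation 2 and solve: b = 9.
Then a = 9.

litres of solution A: 9, litres of solution B: 9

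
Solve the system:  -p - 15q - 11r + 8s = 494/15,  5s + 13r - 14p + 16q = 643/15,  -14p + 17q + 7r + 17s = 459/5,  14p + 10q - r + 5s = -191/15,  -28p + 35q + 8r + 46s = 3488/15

p = -3, q = 4/3, r = -13/5, s = 8/3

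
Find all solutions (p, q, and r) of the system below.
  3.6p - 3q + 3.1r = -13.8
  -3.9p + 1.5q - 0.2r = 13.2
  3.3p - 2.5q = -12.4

Row-reduce the augmented matrix:
R1 ← R1 / (18/5).
R2 ← R2 + 39/10·R1.
R3 ← R3 − 33/10·R1.
R2 ← R2 / (-7/4).
R1 ← R1 + 5/6·R2.
R3 ← R3 − 1/4·R2.
R3 ← R3 / (-251/105).
R1 ← R1 + 9/14·R3.
R2 ← R2 + 379/210·R3.
Reading off the reduced rows gives p = -3, q = 1, r = 0.

p = -3, q = 1, r = 0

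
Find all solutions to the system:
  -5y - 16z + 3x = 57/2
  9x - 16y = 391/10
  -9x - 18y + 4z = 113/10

Row-reduce the augmented matrix:
R1 ← R1 / (3).
R2 ← R2 − 9·R1.
R3 ← R3 + 9·R1.
R2 ← R2 / (-1).
R1 ← R1 + 5/3·R2.
R3 ← R3 + 33·R2.
R3 ← R3 / (-1628).
R1 ← R1 + 256/3·R3.
R2 ← R2 + 48·R3.
Reading off the reduced rows gives x = 3/2, y = -8/5, z = -1.

x = 3/2, y = -8/5, z = -1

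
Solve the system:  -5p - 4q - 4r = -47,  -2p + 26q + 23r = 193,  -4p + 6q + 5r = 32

Row-reduce:
R1 ← R1 / (-5).
R2 ← R2 + 2·R1.
R3 ← R3 + 4·R1.
R2 ← R2 / (138/5).
R1 ← R1 − 4/5·R2.
R3 ← R3 − 46/5·R2.
Row 3 reduces to 0 = -1, a contradiction. The system is inconsistent.

no solution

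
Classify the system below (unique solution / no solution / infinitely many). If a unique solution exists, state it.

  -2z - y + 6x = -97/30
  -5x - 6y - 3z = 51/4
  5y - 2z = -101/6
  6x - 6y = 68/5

Row-reduce the augmented matrix:
R1 ← R1 / (6).
R2 ← R2 + 5·R1.
R4 ← R4 − 6·R1.
R2 ← R2 / (-41/6).
R1 ← R1 + 1/6·R2.
R3 ← R3 − 5·R2.
R4 ← R4 + 5·R2.
R3 ← R3 / (-222/41).
R1 ← R1 + 9/41·R3.
R2 ← R2 − 28/41·R3.
R4 ← R4 − 222/41·R3.
R4 reduces to 0 = 0, so the extra equation is consistent.
Reading off the reduced rows gives x = -2/5, y = -8/3, z = 7/4.

x = -2/5, y = -8/3, z = 7/4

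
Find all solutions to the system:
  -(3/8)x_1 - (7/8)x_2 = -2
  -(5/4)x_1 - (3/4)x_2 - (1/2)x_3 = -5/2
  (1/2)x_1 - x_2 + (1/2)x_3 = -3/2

Row-reduce:
R1 ← R1 / (-3/8).
R2 ← R2 + 5/4·R1.
R3 ← R3 − 1/2·R1.
R2 ← R2 / (13/6).
R1 ← R1 − 7/3·R2.
R3 ← R3 + 13/6·R2.
Rank is 2 with 3 unknowns, leaving x_3 free.

infinitely many solutions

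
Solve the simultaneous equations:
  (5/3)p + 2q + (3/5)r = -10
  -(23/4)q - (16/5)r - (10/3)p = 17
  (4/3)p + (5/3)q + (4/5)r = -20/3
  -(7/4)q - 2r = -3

Row-reduce the augmented matrix:
R1 ← R1 / (5/3).
R2 ← R2 + 10/3·R1.
R3 ← R3 − 4/3·R1.
R2 ← R2 / (-7/4).
R1 ← R1 − 6/5·R2.
R3 ← R3 − 1/15·R2.
R4 ← R4 + 7/4·R2.
R3 ← R3 / (128/525).
R1 ← R1 + 177/175·R3.
R2 ← R2 − 8/7·R3.
R4 reduces to 0 = 0, so the extra equation is consistent.
Reading off the reduced rows gives p = -3, q = -4, r = 5.

p = -3, q = -4, r = 5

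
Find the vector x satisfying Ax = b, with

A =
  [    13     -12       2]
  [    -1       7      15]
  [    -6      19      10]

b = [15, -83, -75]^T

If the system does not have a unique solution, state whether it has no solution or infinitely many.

x_1 = 1, x_2 = -1, x_3 = -5

Row-reduce the augmented matrix:
R1 ← R1 / (13).
R2 ← R2 + 1·R1.
R3 ← R3 + 6·R1.
R2 ← R2 / (79/13).
R1 ← R1 + 12/13·R2.
R3 ← R3 − 175/13·R2.
R3 ← R3 / (-1789/79).
R1 ← R1 − 194/79·R3.
R2 ← R2 − 197/79·R3.
Reading off the reduced rows gives x_1 = 1, x_2 = -1, x_3 = -5.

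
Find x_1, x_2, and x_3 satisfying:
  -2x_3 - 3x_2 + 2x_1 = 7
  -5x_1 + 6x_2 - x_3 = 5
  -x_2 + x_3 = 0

Row-reduce the augmented matrix:
R1 ← R1 / (2).
R2 ← R2 + 5·R1.
R2 ← R2 / (-3/2).
R1 ← R1 + 3/2·R2.
R3 ← R3 + 1·R2.
R3 ← R3 / (5).
R1 ← R1 − 5·R3.
R2 ← R2 − 4·R3.
Reading off the reduced rows gives x_1 = -4, x_2 = -3, x_3 = -3.

x_1 = -4, x_2 = -3, x_3 = -3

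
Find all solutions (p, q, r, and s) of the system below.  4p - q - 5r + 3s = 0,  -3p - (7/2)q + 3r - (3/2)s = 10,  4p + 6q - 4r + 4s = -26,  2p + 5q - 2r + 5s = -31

no solution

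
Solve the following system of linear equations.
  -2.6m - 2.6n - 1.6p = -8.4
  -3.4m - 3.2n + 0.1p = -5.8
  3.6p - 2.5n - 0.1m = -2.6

m = -2, n = 4, p = 2

Row-reduce the augmented matrix:
R1 ← R1 / (-13/5).
R2 ← R2 + 17/5·R1.
R3 ← R3 + 1/10·R1.
R2 ← R2 / (1/5).
R1 ← R1 − 1·R2.
R3 ← R3 + 12/5·R2.
R3 ← R3 / (1948/65).
R1 ← R1 + 269/26·R3.
R2 ← R2 − 285/26·R3.
Reading off the reduced rows gives m = -2, n = 4, p = 2.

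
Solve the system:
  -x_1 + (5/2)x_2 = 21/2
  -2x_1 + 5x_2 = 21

Row-reduce:
R1 ← R1 / (-1).
R2 ← R2 + 2·R1.
Rank is 1 with 2 unknowns, leaving x_2 free.

infinitely many solutions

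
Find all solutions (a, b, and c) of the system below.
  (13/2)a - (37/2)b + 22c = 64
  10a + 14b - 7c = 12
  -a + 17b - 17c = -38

no solution

Row-reduce:
R1 ← R1 / (13/2).
R2 ← R2 − 10·R1.
R3 ← R3 + 1·R1.
R2 ← R2 / (552/13).
R1 ← R1 + 37/13·R2.
R3 ← R3 − 184/13·R2.
Row 3 reduces to 0 = 2/3, a contradiction. The system is inconsistent.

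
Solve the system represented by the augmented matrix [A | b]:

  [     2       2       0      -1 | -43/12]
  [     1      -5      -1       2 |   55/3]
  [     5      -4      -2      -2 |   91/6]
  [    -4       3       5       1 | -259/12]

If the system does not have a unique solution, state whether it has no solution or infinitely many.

Row-reduce the augmented matrix:
R1 ← R1 / (2).
R2 ← R2 − 1·R1.
R3 ← R3 − 5·R1.
R4 ← R4 + 4·R1.
R2 ← R2 / (-6).
R1 ← R1 − 1·R2.
R3 ← R3 + 9·R2.
R4 ← R4 − 7·R2.
R3 ← R3 / (-1/2).
R1 ← R1 + 1/6·R3.
R2 ← R2 − 1/6·R3.
R4 ← R4 − 23/6·R3.
R4 ← R4 / (-23).
R1 ← R1 − 1·R4.
R2 ← R2 + 3/2·R4.
R3 ← R3 − 13/2·R4.
Reading off the reduced rows gives x_1 = 4/3, x_2 = -2, x_3 = -5/2, x_4 = 9/4.

x_1 = 4/3, x_2 = -2, x_3 = -5/2, x_4 = 9/4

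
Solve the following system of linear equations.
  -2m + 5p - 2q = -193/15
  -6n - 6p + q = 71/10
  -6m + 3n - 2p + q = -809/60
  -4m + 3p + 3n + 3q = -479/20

Row-reduce the augmented matrix:
R1 ← R1 / (-2).
R3 ← R3 + 6·R1.
R4 ← R4 + 4·R1.
R2 ← R2 / (-6).
R3 ← R3 − 3·R2.
R4 ← R4 − 3·R2.
R3 ← R3 / (-20).
R1 ← R1 + 5/2·R3.
R2 ← R2 − 1·R3.
R4 ← R4 + 10·R3.
R4 ← R4 / (15/4).
R1 ← R1 − 1/16·R4.
R2 ← R2 − 5/24·R4.
R3 ← R3 + 3/8·R4.
Reading off the reduced rows gives m = 3, n = 3/4, p = -7/3, q = -12/5.

m = 3, n = 3/4, p = -7/3, q = -12/5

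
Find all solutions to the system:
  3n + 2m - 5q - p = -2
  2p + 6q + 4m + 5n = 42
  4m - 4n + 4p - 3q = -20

Row-reduce:
R1 ← R1 / (2).
R2 ← R2 − 4·R1.
R3 ← R3 − 4·R1.
R2 ← R2 / (-1).
R1 ← R1 − 3/2·R2.
R3 ← R3 + 10·R2.
R3 ← R3 / (-34).
R1 ← R1 − 11/2·R3.
R2 ← R2 + 4·R3.
Rank is 3 with 4 unknowns, leaving q free.

infinitely many solutions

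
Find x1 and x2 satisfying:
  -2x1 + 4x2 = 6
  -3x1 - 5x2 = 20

Row-reduce the augmented matrix:
R1 ← R1 / (-2).
R2 ← R2 + 3·R1.
R2 ← R2 / (-11).
R1 ← R1 + 2·R2.
Reading off the reduced rows gives x1 = -5, x2 = -1.

x1 = -5, x2 = -1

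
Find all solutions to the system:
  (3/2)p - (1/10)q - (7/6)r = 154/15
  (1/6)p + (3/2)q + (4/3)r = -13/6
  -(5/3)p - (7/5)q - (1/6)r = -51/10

Row-reduce:
R1 ← R1 / (3/2).
R2 ← R2 − 1/6·R1.
R3 ← R3 + 5/3·R1.
R2 ← R2 / (68/45).
R1 ← R1 + 1/15·R2.
R3 ← R3 + 68/45·R2.
Row 3 reduces to 0 = 3, a contradiction. The system is inconsistent.

no solution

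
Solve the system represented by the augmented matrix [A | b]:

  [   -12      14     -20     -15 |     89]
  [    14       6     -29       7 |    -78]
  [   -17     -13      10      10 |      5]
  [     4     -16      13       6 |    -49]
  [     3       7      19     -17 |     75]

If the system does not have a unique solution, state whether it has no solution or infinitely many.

no solution

Row-reduce:
R1 ← R1 / (-12).
R2 ← R2 − 14·R1.
R3 ← R3 + 17·R1.
R4 ← R4 − 4·R1.
R5 ← R5 − 3·R1.
R2 ← R2 / (67/3).
R1 ← R1 + 7/6·R2.
R3 ← R3 + 197/6·R2.
R4 ← R4 + 34/3·R2.
R5 ← R5 − 21/2·R2.
R3 ← R3 / (-5173/134).
R1 ← R1 + 143/134·R3.
R2 ← R2 + 157/67·R3.
R4 ← R4 + 1355/67·R3.
R5 ← R5 − 5173/134·R3.
R4 ← R4 / (-65245/5173).
R1 ← R1 − 2735/10346·R4.
R2 ← R2 + 14795/10346·R4.
R3 ← R3 + 2119/5173·R4.
Row 5 reduces to 0 = 2, a contradiction. The system is inconsistent.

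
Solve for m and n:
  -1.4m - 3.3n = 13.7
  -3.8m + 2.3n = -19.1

Row-reduce the augmented matrix:
R1 ← R1 / (-7/5).
R2 ← R2 + 19/5·R1.
R2 ← R2 / (394/35).
R1 ← R1 − 33/14·R2.
Reading off the reduced rows gives m = 2, n = -5.

m = 2, n = -5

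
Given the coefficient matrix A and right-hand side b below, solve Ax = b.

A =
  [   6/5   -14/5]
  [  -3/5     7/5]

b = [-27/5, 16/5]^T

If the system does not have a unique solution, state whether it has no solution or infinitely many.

no solution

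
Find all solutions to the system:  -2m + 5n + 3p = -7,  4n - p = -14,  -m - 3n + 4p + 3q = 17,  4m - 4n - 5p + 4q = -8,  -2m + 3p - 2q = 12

no solution

Row-reduce:
R1 ← R1 / (-2).
R3 ← R3 + 1·R1.
R4 ← R4 − 4·R1.
R5 ← R5 + 2·R1.
R2 ← R2 / (4).
R1 ← R1 + 5/2·R2.
R3 ← R3 + 11/2·R2.
R4 ← R4 − 6·R2.
R5 ← R5 + 5·R2.
R3 ← R3 / (9/8).
R1 ← R1 + 17/8·R3.
R2 ← R2 + 1/4·R3.
R4 ← R4 − 5/2·R3.
R5 ← R5 + 5/4·R3.
R4 ← R4 / (-8/3).
R1 ← R1 − 17/3·R4.
R2 ← R2 − 2/3·R4.
R3 ← R3 − 8/3·R4.
R5 ← R5 − 4/3·R4.
Row 5 reduces to 0 = 1, a contradiction. The system is inconsistent.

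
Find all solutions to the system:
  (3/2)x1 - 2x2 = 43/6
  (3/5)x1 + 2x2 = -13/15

Row-reduce the augmented matrix:
R1 ← R1 / (3/2).
R2 ← R2 − 3/5·R1.
R2 ← R2 / (14/5).
R1 ← R1 + 4/3·R2.
Reading off the reduced rows gives x1 = 3, x2 = -4/3.

x1 = 3, x2 = -4/3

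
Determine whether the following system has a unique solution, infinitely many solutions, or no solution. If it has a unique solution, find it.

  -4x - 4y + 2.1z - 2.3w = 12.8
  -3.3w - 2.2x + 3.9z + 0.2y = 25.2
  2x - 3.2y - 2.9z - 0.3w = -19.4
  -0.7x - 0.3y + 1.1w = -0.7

x = -1, y = 1, z = 5, w = -1

Row-reduce the augmented matrix:
R1 ← R1 / (-4).
R2 ← R2 + 11/5·R1.
R3 ← R3 − 2·R1.
R4 ← R4 + 7/10·R1.
R2 ← R2 / (12/5).
R1 ← R1 − 1·R2.
R3 ← R3 + 26/5·R2.
R4 ← R4 − 2/5·R2.
R3 ← R3 / (1639/400).
R1 ← R1 + 267/160·R3.
R2 ← R2 − 183/160·R3.
R4 ← R4 + 33/40·R3.
R4 ← R4 / (2959/4470).
R1 ← R1 + 9473/9834·R4.
R2 ← R2 − 7745/9834·R4.
R3 ← R3 + 7031/4917·R4.
Reading off the reduced rows gives x = -1, y = 1, z = 5, w = -1.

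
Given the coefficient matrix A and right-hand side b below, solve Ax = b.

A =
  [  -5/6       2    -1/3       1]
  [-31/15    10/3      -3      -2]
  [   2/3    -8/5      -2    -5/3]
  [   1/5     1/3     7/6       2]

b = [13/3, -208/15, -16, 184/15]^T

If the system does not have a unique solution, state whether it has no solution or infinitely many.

no solution

Row-reduce:
R1 ← R1 / (-5/6).
R2 ← R2 + 31/15·R1.
R3 ← R3 − 2/3·R1.
R4 ← R4 − 1/5·R1.
R2 ← R2 / (-122/75).
R1 ← R1 + 12/5·R2.
R4 ← R4 − 61/75·R2.
R3 ← R3 / (-34/15).
R1 ← R1 − 220/61·R3.
R2 ← R2 − 163/122·R3.
Row 4 reduces to 0 = 1, a contradiction. The system is inconsistent.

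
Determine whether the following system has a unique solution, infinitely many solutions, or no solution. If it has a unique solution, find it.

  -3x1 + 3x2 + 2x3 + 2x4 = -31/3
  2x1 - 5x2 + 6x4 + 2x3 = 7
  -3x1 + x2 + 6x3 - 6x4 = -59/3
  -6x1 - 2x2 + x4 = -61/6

Row-reduce the augmented matrix:
R1 ← R1 / (-3).
R2 ← R2 − 2·R1.
R3 ← R3 + 3·R1.
R4 ← R4 + 6·R1.
R2 ← R2 / (-3).
R1 ← R1 + 1·R2.
R3 ← R3 + 2·R2.
R4 ← R4 + 8·R2.
R3 ← R3 / (16/9).
R1 ← R1 + 16/9·R3.
R2 ← R2 + 10/9·R3.
R4 ← R4 + 116/9·R3.
R4 ← R4 / (-116).
R1 ← R1 + 16·R4.
R2 ← R2 + 21/2·R4.
R3 ← R3 + 29/4·R4.
Reading off the reduced rows gives x1 = 2, x2 = -2/3, x3 = -5/3, x4 = 1/2.

x1 = 2, x2 = -2/3, x3 = -5/3, x4 = 1/2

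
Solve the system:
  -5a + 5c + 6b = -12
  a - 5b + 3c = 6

Row-reduce:
R1 ← R1 / (-5).
R2 ← R2 − 1·R1.
R2 ← R2 / (-19/5).
R1 ← R1 + 6/5·R2.
Rank is 2 with 3 unknowns, leaving c free.

infinitely many solutions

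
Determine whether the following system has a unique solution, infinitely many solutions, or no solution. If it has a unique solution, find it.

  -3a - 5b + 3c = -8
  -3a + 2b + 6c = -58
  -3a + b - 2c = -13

Row-reduce the augmented matrix:
R1 ← R1 / (-3).
R2 ← R2 + 3·R1.
R3 ← R3 + 3·R1.
R2 ← R2 / (7).
R1 ← R1 − 5/3·R2.
R3 ← R3 − 6·R2.
R3 ← R3 / (-53/7).
R1 ← R1 + 12/7·R3.
R2 ← R2 − 3/7·R3.
Reading off the reduced rows gives a = 6, b = -5, c = -5.

a = 6, b = -5, c = -5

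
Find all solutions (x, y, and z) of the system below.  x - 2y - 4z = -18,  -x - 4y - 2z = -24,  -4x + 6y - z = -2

x = 4, y = 3, z = 4

Row-reduce the augmented matrix:
R2 ← R2 + 1·R1.
R3 ← R3 + 4·R1.
R2 ← R2 / (-6).
R1 ← R1 + 2·R2.
R3 ← R3 + 2·R2.
R3 ← R3 / (-15).
R1 ← R1 + 2·R3.
R2 ← R2 − 1·R3.
Reading off the reduced rows gives x = 4, y = 3, z = 4.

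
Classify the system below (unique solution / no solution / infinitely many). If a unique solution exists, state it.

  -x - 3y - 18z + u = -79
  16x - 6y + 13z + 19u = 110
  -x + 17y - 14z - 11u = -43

Row-reduce:
R1 ← R1 / (-1).
R2 ← R2 − 16·R1.
R3 ← R3 + 1·R1.
R2 ← R2 / (-54).
R1 ← R1 − 3·R2.
R3 ← R3 − 20·R2.
R3 ← R3 / (-2642/27).
R1 ← R1 − 49/18·R3.
R2 ← R2 − 275/54·R3.
Rank is 3 with 4 unknowns, leaving u free.

infinitely many solutions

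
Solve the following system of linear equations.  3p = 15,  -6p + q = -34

p = 5, q = -4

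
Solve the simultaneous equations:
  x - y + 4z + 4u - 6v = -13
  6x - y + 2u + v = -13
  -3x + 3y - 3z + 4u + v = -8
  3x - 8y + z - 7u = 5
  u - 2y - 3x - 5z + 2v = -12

Row-reduce:
R2 ← R2 − 6·R1.
R3 ← R3 + 3·R1.
R4 ← R4 − 3·R1.
R5 ← R5 + 3·R1.
R2 ← R2 / (5).
R1 ← R1 + 1·R2.
R4 ← R4 + 5·R2.
R5 ← R5 + 5·R2.
R3 ← R3 / (9).
R1 ← R1 + 4/5·R3.
R2 ← R2 + 24/5·R3.
R4 ← R4 + 35·R3.
R5 ← R5 + 17·R3.
R4 ← R4 / (191/9).
R1 ← R1 − 46/45·R4.
R2 ← R2 − 62/15·R4.
R3 ← R3 − 16/9·R4.
R5 ← R5 − 191/9·R4.
Row 5 reduces to 0 = -1, a contradiction. The system is inconsistent.

no solution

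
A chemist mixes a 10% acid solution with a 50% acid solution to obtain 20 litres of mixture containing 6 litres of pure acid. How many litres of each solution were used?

Let a = litres of solution A, b = litres of solution B.
  b + a = 20
  (1/10)a + (1/2)b = 6
From equation 1: a = 20 − b.
Substitute into equation 2 and solve: b = 10.
Then a = 10.

litres of solution A: 10, litres of solution B: 10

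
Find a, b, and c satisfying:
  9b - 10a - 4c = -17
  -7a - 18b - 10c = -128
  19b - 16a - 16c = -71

Row-reduce the augmented matrix:
R1 ← R1 / (-10).
R2 ← R2 + 7·R1.
R3 ← R3 + 16·R1.
R2 ← R2 / (-243/10).
R1 ← R1 + 9/10·R2.
R3 ← R3 − 23/5·R2.
R3 ← R3 / (-296/27).
R1 ← R1 − 2/3·R3.
R2 ← R2 − 8/27·R3.
Reading off the reduced rows gives a = 2, b = 3, c = 6.

a = 2, b = 3, c = 6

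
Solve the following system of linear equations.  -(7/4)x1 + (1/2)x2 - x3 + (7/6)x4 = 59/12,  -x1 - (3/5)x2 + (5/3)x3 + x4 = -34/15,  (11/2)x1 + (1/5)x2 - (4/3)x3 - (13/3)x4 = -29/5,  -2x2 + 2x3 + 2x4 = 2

Row-reduce:
R1 ← R1 / (-7/4).
R2 ← R2 + 1·R1.
R3 ← R3 − 11/2·R1.
R2 ← R2 / (-31/35).
R1 ← R1 + 2/7·R2.
R3 ← R3 − 62/35·R2.
R4 ← R4 + 2·R2.
Swap R3 and R4.
R3 ← R3 / (-284/93).
R1 ← R1 + 14/93·R3.
R2 ← R2 + 235/93·R3.
Row 4 reduces to 0 = -1/2, a contradiction. The system is inconsistent.

no solution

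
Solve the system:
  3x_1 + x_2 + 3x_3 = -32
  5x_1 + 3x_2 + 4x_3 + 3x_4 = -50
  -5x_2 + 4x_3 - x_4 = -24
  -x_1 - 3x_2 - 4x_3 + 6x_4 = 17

Row-reduce the augmented matrix:
R1 ← R1 / (3).
R2 ← R2 − 5·R1.
R4 ← R4 + 1·R1.
R2 ← R2 / (4/3).
R1 ← R1 − 1/3·R2.
R3 ← R3 + 5·R2.
R4 ← R4 + 8/3·R2.
R3 ← R3 / (1/4).
R1 ← R1 − 5/4·R3.
R2 ← R2 + 3/4·R3.
R4 ← R4 + 5·R3.
R4 ← R4 / (217).
R1 ← R1 + 52·R4.
R2 ← R2 − 33·R4.
R3 ← R3 − 41·R4.
Reading off the reduced rows gives x_1 = -6, x_2 = 1, x_3 = -5, x_4 = -1.

x_1 = -6, x_2 = 1, x_3 = -5, x_4 = -1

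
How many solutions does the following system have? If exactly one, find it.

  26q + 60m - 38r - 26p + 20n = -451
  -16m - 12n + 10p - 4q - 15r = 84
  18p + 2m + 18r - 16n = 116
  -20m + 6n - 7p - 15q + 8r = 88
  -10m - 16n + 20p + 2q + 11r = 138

Row-reduce:
R1 ← R1 / (60).
R2 ← R2 + 16·R1.
R3 ← R3 − 2·R1.
R4 ← R4 + 20·R1.
R5 ← R5 + 10·R1.
R2 ← R2 / (-20/3).
R1 ← R1 − 1/3·R2.
R3 ← R3 + 50/3·R2.
R4 ← R4 − 38/3·R2.
R5 ← R5 + 38/3·R2.
R3 ← R3 / (56/5).
R1 ← R1 + 7/25·R3.
R2 ← R2 + 23/50·R3.
R4 ← R4 + 246/25·R3.
R5 ← R5 − 246/25·R3.
R4 ← R4 / (-223/28).
R1 ← R1 − 3/8·R4.
R2 ← R2 + 87/112·R4.
R3 ← R3 + 41/56·R4.
R5 ← R5 − 223/28·R4.
Row 5 reduces to 0 = 1/2, a contradiction. The system is inconsistent.

no solution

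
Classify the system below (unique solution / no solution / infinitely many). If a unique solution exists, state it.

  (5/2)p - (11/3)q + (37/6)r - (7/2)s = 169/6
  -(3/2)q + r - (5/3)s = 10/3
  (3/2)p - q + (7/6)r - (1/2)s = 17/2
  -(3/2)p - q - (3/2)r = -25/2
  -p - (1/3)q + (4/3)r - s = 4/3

Row-reduce the augmented matrix:
R1 ← R1 / (5/2).
R3 ← R3 − 3/2·R1.
R4 ← R4 + 3/2·R1.
R5 ← R5 + 1·R1.
R2 ← R2 / (-3/2).
R1 ← R1 + 22/15·R2.
R3 ← R3 − 6/5·R2.
R4 ← R4 + 16/5·R2.
R5 ← R5 + 9/5·R2.
R3 ← R3 / (-26/15).
R1 ← R1 − 67/45·R3.
R2 ← R2 + 2/3·R3.
R4 ← R4 − 1/15·R3.
R5 ← R5 − 13/5·R3.
R4 ← R4 / (343/234).
R1 ← R1 − 161/351·R4.
R2 ← R2 − 118/117·R4.
R3 ← R3 + 2/13·R4.
R5 reduces to 0 = 0, so the extra equation is consistent.
Reading off the reduced rows gives p = 4, q = 2, r = 3, s = -2.

p = 4, q = 2, r = 3, s = -2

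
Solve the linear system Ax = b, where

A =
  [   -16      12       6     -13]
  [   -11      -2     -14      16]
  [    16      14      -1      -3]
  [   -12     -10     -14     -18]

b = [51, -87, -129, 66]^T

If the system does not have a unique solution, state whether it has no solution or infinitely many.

x_1 = -3, x_2 = -6, x_3 = 6, x_4 = -3

Row-reduce the augmented matrix:
R1 ← R1 / (-16).
R2 ← R2 + 11·R1.
R3 ← R3 − 16·R1.
R4 ← R4 + 12·R1.
R2 ← R2 / (-41/4).
R1 ← R1 + 3/4·R2.
R3 ← R3 − 26·R2.
R4 ← R4 + 19·R2.
R3 ← R3 / (-1680/41).
R1 ← R1 − 39/41·R3.
R2 ← R2 − 145/82·R3.
R4 ← R4 − 619/41·R3.
R4 ← R4 / (-24907/672).
R1 ← R1 − 19/224·R4.
R2 ← R2 + 529/1344·R4.
R3 ← R3 + 775/672·R4.
Reading off the reduced rows gives x_1 = -3, x_2 = -6, x_3 = 6, x_4 = -3.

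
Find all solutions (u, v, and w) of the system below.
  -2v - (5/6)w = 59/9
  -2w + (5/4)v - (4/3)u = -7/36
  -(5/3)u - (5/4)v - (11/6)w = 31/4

Row-reduce the augmented matrix:
Swap R1 and R2.
R1 ← R1 / (-4/3).
R3 ← R3 + 5/3·R1.
R2 ← R2 / (-2).
R1 ← R1 + 15/16·R2.
R3 ← R3 + 45/16·R2.
R3 ← R3 / (353/192).
R1 ← R1 − 121/64·R3.
R2 ← R2 − 5/12·R3.
Reading off the reduced rows gives u = -5/3, v = -3, w = -2/3.

u = -5/3, v = -3, w = -2/3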